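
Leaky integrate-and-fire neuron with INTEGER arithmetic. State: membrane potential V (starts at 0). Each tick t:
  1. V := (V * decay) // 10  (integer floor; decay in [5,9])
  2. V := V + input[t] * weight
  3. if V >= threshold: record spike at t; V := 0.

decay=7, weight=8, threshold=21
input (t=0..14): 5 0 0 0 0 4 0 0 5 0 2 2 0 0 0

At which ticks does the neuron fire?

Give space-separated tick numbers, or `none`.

Answer: 0 5 8 11

Derivation:
t=0: input=5 -> V=0 FIRE
t=1: input=0 -> V=0
t=2: input=0 -> V=0
t=3: input=0 -> V=0
t=4: input=0 -> V=0
t=5: input=4 -> V=0 FIRE
t=6: input=0 -> V=0
t=7: input=0 -> V=0
t=8: input=5 -> V=0 FIRE
t=9: input=0 -> V=0
t=10: input=2 -> V=16
t=11: input=2 -> V=0 FIRE
t=12: input=0 -> V=0
t=13: input=0 -> V=0
t=14: input=0 -> V=0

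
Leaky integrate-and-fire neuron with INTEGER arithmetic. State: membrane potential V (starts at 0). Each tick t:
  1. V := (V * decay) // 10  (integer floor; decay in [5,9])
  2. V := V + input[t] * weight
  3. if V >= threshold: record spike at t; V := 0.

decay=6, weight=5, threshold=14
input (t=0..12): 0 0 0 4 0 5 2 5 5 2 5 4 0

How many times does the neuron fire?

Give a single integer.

t=0: input=0 -> V=0
t=1: input=0 -> V=0
t=2: input=0 -> V=0
t=3: input=4 -> V=0 FIRE
t=4: input=0 -> V=0
t=5: input=5 -> V=0 FIRE
t=6: input=2 -> V=10
t=7: input=5 -> V=0 FIRE
t=8: input=5 -> V=0 FIRE
t=9: input=2 -> V=10
t=10: input=5 -> V=0 FIRE
t=11: input=4 -> V=0 FIRE
t=12: input=0 -> V=0

Answer: 6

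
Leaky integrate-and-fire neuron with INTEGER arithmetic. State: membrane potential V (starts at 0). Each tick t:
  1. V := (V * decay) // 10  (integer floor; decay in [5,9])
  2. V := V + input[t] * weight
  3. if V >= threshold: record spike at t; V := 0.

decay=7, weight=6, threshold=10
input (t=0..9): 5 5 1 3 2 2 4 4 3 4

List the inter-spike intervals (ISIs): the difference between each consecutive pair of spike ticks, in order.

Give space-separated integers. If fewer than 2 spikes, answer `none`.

t=0: input=5 -> V=0 FIRE
t=1: input=5 -> V=0 FIRE
t=2: input=1 -> V=6
t=3: input=3 -> V=0 FIRE
t=4: input=2 -> V=0 FIRE
t=5: input=2 -> V=0 FIRE
t=6: input=4 -> V=0 FIRE
t=7: input=4 -> V=0 FIRE
t=8: input=3 -> V=0 FIRE
t=9: input=4 -> V=0 FIRE

Answer: 1 2 1 1 1 1 1 1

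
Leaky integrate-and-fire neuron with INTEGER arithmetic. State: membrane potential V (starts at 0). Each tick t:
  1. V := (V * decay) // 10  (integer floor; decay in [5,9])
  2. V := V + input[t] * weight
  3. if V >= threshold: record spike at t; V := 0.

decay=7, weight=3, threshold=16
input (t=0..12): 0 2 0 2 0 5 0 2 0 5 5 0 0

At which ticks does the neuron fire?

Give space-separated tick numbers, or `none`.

Answer: 5 9

Derivation:
t=0: input=0 -> V=0
t=1: input=2 -> V=6
t=2: input=0 -> V=4
t=3: input=2 -> V=8
t=4: input=0 -> V=5
t=5: input=5 -> V=0 FIRE
t=6: input=0 -> V=0
t=7: input=2 -> V=6
t=8: input=0 -> V=4
t=9: input=5 -> V=0 FIRE
t=10: input=5 -> V=15
t=11: input=0 -> V=10
t=12: input=0 -> V=7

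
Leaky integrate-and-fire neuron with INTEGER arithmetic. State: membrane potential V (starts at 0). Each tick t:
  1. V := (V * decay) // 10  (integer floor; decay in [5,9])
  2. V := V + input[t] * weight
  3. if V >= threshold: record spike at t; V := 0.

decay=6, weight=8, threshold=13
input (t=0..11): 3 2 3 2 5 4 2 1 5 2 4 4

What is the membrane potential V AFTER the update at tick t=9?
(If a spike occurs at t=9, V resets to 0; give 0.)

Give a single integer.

t=0: input=3 -> V=0 FIRE
t=1: input=2 -> V=0 FIRE
t=2: input=3 -> V=0 FIRE
t=3: input=2 -> V=0 FIRE
t=4: input=5 -> V=0 FIRE
t=5: input=4 -> V=0 FIRE
t=6: input=2 -> V=0 FIRE
t=7: input=1 -> V=8
t=8: input=5 -> V=0 FIRE
t=9: input=2 -> V=0 FIRE
t=10: input=4 -> V=0 FIRE
t=11: input=4 -> V=0 FIRE

Answer: 0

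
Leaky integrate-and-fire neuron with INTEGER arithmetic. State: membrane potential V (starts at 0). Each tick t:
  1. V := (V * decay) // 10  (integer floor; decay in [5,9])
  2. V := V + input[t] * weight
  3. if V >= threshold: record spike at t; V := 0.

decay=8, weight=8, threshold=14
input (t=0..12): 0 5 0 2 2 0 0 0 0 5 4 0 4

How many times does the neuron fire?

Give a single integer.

Answer: 6

Derivation:
t=0: input=0 -> V=0
t=1: input=5 -> V=0 FIRE
t=2: input=0 -> V=0
t=3: input=2 -> V=0 FIRE
t=4: input=2 -> V=0 FIRE
t=5: input=0 -> V=0
t=6: input=0 -> V=0
t=7: input=0 -> V=0
t=8: input=0 -> V=0
t=9: input=5 -> V=0 FIRE
t=10: input=4 -> V=0 FIRE
t=11: input=0 -> V=0
t=12: input=4 -> V=0 FIRE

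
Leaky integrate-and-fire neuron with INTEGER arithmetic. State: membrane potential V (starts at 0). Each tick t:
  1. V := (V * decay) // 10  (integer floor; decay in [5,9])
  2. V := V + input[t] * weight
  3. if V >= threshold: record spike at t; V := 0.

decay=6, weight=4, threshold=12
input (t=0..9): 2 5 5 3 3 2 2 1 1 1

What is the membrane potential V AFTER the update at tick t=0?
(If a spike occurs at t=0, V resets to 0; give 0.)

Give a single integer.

Answer: 8

Derivation:
t=0: input=2 -> V=8
t=1: input=5 -> V=0 FIRE
t=2: input=5 -> V=0 FIRE
t=3: input=3 -> V=0 FIRE
t=4: input=3 -> V=0 FIRE
t=5: input=2 -> V=8
t=6: input=2 -> V=0 FIRE
t=7: input=1 -> V=4
t=8: input=1 -> V=6
t=9: input=1 -> V=7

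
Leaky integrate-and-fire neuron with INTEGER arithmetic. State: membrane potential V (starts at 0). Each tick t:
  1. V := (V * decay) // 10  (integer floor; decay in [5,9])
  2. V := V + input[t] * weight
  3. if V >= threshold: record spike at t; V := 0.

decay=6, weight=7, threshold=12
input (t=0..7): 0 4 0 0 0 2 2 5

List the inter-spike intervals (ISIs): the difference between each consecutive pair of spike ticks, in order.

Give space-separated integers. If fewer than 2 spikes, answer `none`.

Answer: 4 1 1

Derivation:
t=0: input=0 -> V=0
t=1: input=4 -> V=0 FIRE
t=2: input=0 -> V=0
t=3: input=0 -> V=0
t=4: input=0 -> V=0
t=5: input=2 -> V=0 FIRE
t=6: input=2 -> V=0 FIRE
t=7: input=5 -> V=0 FIRE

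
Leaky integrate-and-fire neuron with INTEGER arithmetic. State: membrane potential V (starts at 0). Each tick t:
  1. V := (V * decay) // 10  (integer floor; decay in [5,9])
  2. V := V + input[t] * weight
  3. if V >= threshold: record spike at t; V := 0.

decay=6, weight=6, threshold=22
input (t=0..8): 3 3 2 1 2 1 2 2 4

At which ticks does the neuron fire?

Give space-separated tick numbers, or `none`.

Answer: 1 6 8

Derivation:
t=0: input=3 -> V=18
t=1: input=3 -> V=0 FIRE
t=2: input=2 -> V=12
t=3: input=1 -> V=13
t=4: input=2 -> V=19
t=5: input=1 -> V=17
t=6: input=2 -> V=0 FIRE
t=7: input=2 -> V=12
t=8: input=4 -> V=0 FIRE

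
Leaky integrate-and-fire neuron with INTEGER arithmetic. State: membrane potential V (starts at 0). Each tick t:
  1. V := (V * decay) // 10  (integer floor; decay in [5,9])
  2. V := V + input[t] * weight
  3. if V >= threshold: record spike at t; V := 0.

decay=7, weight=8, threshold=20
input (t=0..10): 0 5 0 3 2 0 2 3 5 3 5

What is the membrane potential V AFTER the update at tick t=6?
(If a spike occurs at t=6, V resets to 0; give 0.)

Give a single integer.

Answer: 0

Derivation:
t=0: input=0 -> V=0
t=1: input=5 -> V=0 FIRE
t=2: input=0 -> V=0
t=3: input=3 -> V=0 FIRE
t=4: input=2 -> V=16
t=5: input=0 -> V=11
t=6: input=2 -> V=0 FIRE
t=7: input=3 -> V=0 FIRE
t=8: input=5 -> V=0 FIRE
t=9: input=3 -> V=0 FIRE
t=10: input=5 -> V=0 FIRE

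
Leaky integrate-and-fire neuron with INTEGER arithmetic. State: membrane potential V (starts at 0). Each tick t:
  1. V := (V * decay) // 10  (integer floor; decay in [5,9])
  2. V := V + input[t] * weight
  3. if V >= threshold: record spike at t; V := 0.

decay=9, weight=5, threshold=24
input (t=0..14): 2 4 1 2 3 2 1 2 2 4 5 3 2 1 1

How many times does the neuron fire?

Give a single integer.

t=0: input=2 -> V=10
t=1: input=4 -> V=0 FIRE
t=2: input=1 -> V=5
t=3: input=2 -> V=14
t=4: input=3 -> V=0 FIRE
t=5: input=2 -> V=10
t=6: input=1 -> V=14
t=7: input=2 -> V=22
t=8: input=2 -> V=0 FIRE
t=9: input=4 -> V=20
t=10: input=5 -> V=0 FIRE
t=11: input=3 -> V=15
t=12: input=2 -> V=23
t=13: input=1 -> V=0 FIRE
t=14: input=1 -> V=5

Answer: 5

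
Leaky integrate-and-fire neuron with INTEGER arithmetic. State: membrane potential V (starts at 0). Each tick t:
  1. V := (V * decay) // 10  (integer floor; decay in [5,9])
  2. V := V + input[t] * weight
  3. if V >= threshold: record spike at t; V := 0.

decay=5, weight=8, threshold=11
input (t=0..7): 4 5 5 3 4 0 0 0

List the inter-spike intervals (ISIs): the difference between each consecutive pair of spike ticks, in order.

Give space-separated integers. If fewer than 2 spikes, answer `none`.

t=0: input=4 -> V=0 FIRE
t=1: input=5 -> V=0 FIRE
t=2: input=5 -> V=0 FIRE
t=3: input=3 -> V=0 FIRE
t=4: input=4 -> V=0 FIRE
t=5: input=0 -> V=0
t=6: input=0 -> V=0
t=7: input=0 -> V=0

Answer: 1 1 1 1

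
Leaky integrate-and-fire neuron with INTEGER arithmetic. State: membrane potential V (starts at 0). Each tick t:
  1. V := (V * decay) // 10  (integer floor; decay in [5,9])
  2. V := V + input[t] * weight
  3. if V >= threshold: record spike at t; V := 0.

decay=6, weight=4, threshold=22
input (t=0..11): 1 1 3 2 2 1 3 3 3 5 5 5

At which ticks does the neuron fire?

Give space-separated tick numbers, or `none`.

Answer: 7 9 11

Derivation:
t=0: input=1 -> V=4
t=1: input=1 -> V=6
t=2: input=3 -> V=15
t=3: input=2 -> V=17
t=4: input=2 -> V=18
t=5: input=1 -> V=14
t=6: input=3 -> V=20
t=7: input=3 -> V=0 FIRE
t=8: input=3 -> V=12
t=9: input=5 -> V=0 FIRE
t=10: input=5 -> V=20
t=11: input=5 -> V=0 FIRE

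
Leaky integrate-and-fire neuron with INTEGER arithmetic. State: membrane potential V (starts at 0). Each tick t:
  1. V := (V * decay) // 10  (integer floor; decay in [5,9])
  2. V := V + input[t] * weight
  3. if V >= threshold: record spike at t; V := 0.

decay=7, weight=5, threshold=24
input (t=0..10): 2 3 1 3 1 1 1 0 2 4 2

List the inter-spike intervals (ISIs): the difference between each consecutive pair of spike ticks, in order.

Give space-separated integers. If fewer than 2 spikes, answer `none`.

Answer: 6

Derivation:
t=0: input=2 -> V=10
t=1: input=3 -> V=22
t=2: input=1 -> V=20
t=3: input=3 -> V=0 FIRE
t=4: input=1 -> V=5
t=5: input=1 -> V=8
t=6: input=1 -> V=10
t=7: input=0 -> V=7
t=8: input=2 -> V=14
t=9: input=4 -> V=0 FIRE
t=10: input=2 -> V=10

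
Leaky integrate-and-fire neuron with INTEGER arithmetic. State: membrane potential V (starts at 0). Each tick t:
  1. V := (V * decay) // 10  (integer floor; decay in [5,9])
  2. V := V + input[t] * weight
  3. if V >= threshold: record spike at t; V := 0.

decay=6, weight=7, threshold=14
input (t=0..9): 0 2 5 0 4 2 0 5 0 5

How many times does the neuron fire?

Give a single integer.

Answer: 6

Derivation:
t=0: input=0 -> V=0
t=1: input=2 -> V=0 FIRE
t=2: input=5 -> V=0 FIRE
t=3: input=0 -> V=0
t=4: input=4 -> V=0 FIRE
t=5: input=2 -> V=0 FIRE
t=6: input=0 -> V=0
t=7: input=5 -> V=0 FIRE
t=8: input=0 -> V=0
t=9: input=5 -> V=0 FIRE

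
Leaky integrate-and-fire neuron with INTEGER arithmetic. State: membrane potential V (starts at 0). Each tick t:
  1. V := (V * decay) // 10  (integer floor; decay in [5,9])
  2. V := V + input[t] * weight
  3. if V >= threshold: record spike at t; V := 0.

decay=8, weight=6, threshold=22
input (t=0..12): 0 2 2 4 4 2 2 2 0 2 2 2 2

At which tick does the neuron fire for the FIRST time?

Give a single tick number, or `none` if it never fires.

t=0: input=0 -> V=0
t=1: input=2 -> V=12
t=2: input=2 -> V=21
t=3: input=4 -> V=0 FIRE
t=4: input=4 -> V=0 FIRE
t=5: input=2 -> V=12
t=6: input=2 -> V=21
t=7: input=2 -> V=0 FIRE
t=8: input=0 -> V=0
t=9: input=2 -> V=12
t=10: input=2 -> V=21
t=11: input=2 -> V=0 FIRE
t=12: input=2 -> V=12

Answer: 3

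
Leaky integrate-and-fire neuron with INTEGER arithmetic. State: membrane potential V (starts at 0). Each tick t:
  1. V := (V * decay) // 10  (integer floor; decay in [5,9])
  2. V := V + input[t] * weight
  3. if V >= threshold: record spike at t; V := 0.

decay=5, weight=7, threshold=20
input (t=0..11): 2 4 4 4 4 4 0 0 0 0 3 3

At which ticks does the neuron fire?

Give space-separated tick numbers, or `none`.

t=0: input=2 -> V=14
t=1: input=4 -> V=0 FIRE
t=2: input=4 -> V=0 FIRE
t=3: input=4 -> V=0 FIRE
t=4: input=4 -> V=0 FIRE
t=5: input=4 -> V=0 FIRE
t=6: input=0 -> V=0
t=7: input=0 -> V=0
t=8: input=0 -> V=0
t=9: input=0 -> V=0
t=10: input=3 -> V=0 FIRE
t=11: input=3 -> V=0 FIRE

Answer: 1 2 3 4 5 10 11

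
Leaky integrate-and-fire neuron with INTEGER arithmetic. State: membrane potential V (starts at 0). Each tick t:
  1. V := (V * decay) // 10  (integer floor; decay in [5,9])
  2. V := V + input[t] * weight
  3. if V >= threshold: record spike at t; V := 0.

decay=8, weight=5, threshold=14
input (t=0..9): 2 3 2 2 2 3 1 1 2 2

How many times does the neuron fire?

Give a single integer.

Answer: 4

Derivation:
t=0: input=2 -> V=10
t=1: input=3 -> V=0 FIRE
t=2: input=2 -> V=10
t=3: input=2 -> V=0 FIRE
t=4: input=2 -> V=10
t=5: input=3 -> V=0 FIRE
t=6: input=1 -> V=5
t=7: input=1 -> V=9
t=8: input=2 -> V=0 FIRE
t=9: input=2 -> V=10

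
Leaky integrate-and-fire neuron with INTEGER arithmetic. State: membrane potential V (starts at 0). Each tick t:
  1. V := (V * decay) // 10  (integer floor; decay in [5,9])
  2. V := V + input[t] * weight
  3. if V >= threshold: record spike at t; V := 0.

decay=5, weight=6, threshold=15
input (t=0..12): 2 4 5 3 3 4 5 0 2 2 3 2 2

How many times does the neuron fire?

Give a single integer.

Answer: 9

Derivation:
t=0: input=2 -> V=12
t=1: input=4 -> V=0 FIRE
t=2: input=5 -> V=0 FIRE
t=3: input=3 -> V=0 FIRE
t=4: input=3 -> V=0 FIRE
t=5: input=4 -> V=0 FIRE
t=6: input=5 -> V=0 FIRE
t=7: input=0 -> V=0
t=8: input=2 -> V=12
t=9: input=2 -> V=0 FIRE
t=10: input=3 -> V=0 FIRE
t=11: input=2 -> V=12
t=12: input=2 -> V=0 FIRE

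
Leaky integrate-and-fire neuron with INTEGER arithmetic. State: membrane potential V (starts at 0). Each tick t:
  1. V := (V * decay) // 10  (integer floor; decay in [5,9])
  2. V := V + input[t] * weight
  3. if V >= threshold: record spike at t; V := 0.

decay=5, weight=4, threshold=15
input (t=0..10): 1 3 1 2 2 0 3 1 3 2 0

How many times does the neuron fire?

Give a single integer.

t=0: input=1 -> V=4
t=1: input=3 -> V=14
t=2: input=1 -> V=11
t=3: input=2 -> V=13
t=4: input=2 -> V=14
t=5: input=0 -> V=7
t=6: input=3 -> V=0 FIRE
t=7: input=1 -> V=4
t=8: input=3 -> V=14
t=9: input=2 -> V=0 FIRE
t=10: input=0 -> V=0

Answer: 2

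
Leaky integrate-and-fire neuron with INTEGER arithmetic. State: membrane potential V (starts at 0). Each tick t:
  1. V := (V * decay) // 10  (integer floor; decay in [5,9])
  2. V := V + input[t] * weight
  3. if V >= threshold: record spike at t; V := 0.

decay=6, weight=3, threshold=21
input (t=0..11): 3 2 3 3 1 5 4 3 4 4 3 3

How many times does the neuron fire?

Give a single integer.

t=0: input=3 -> V=9
t=1: input=2 -> V=11
t=2: input=3 -> V=15
t=3: input=3 -> V=18
t=4: input=1 -> V=13
t=5: input=5 -> V=0 FIRE
t=6: input=4 -> V=12
t=7: input=3 -> V=16
t=8: input=4 -> V=0 FIRE
t=9: input=4 -> V=12
t=10: input=3 -> V=16
t=11: input=3 -> V=18

Answer: 2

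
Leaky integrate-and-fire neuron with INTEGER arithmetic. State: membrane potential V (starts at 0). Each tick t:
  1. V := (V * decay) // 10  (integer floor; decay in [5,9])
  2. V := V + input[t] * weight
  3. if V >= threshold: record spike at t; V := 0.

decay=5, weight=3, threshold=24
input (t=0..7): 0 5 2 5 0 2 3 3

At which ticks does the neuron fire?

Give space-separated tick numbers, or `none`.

t=0: input=0 -> V=0
t=1: input=5 -> V=15
t=2: input=2 -> V=13
t=3: input=5 -> V=21
t=4: input=0 -> V=10
t=5: input=2 -> V=11
t=6: input=3 -> V=14
t=7: input=3 -> V=16

Answer: none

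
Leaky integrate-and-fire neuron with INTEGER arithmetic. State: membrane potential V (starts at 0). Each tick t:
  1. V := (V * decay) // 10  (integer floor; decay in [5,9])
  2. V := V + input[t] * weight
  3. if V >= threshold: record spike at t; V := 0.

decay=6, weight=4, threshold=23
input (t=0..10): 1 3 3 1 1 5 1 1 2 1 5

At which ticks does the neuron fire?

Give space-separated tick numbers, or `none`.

Answer: 5 10

Derivation:
t=0: input=1 -> V=4
t=1: input=3 -> V=14
t=2: input=3 -> V=20
t=3: input=1 -> V=16
t=4: input=1 -> V=13
t=5: input=5 -> V=0 FIRE
t=6: input=1 -> V=4
t=7: input=1 -> V=6
t=8: input=2 -> V=11
t=9: input=1 -> V=10
t=10: input=5 -> V=0 FIRE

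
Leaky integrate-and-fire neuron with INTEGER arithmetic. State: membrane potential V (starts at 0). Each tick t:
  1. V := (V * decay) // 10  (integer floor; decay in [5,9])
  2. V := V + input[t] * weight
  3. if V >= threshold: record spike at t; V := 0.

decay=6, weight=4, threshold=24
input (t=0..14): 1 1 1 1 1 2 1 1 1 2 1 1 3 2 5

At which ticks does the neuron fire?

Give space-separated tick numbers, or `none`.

Answer: 14

Derivation:
t=0: input=1 -> V=4
t=1: input=1 -> V=6
t=2: input=1 -> V=7
t=3: input=1 -> V=8
t=4: input=1 -> V=8
t=5: input=2 -> V=12
t=6: input=1 -> V=11
t=7: input=1 -> V=10
t=8: input=1 -> V=10
t=9: input=2 -> V=14
t=10: input=1 -> V=12
t=11: input=1 -> V=11
t=12: input=3 -> V=18
t=13: input=2 -> V=18
t=14: input=5 -> V=0 FIRE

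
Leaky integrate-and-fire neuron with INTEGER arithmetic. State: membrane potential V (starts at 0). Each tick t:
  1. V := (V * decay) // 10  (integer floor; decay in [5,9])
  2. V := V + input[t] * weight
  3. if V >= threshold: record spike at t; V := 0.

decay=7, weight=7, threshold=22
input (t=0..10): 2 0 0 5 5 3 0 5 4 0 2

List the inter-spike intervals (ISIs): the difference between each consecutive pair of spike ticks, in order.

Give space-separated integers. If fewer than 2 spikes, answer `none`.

t=0: input=2 -> V=14
t=1: input=0 -> V=9
t=2: input=0 -> V=6
t=3: input=5 -> V=0 FIRE
t=4: input=5 -> V=0 FIRE
t=5: input=3 -> V=21
t=6: input=0 -> V=14
t=7: input=5 -> V=0 FIRE
t=8: input=4 -> V=0 FIRE
t=9: input=0 -> V=0
t=10: input=2 -> V=14

Answer: 1 3 1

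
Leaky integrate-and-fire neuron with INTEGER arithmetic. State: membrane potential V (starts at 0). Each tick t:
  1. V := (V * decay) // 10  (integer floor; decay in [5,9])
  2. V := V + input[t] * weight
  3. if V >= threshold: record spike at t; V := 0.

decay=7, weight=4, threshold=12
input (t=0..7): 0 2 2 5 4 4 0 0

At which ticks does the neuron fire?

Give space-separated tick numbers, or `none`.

Answer: 2 3 4 5

Derivation:
t=0: input=0 -> V=0
t=1: input=2 -> V=8
t=2: input=2 -> V=0 FIRE
t=3: input=5 -> V=0 FIRE
t=4: input=4 -> V=0 FIRE
t=5: input=4 -> V=0 FIRE
t=6: input=0 -> V=0
t=7: input=0 -> V=0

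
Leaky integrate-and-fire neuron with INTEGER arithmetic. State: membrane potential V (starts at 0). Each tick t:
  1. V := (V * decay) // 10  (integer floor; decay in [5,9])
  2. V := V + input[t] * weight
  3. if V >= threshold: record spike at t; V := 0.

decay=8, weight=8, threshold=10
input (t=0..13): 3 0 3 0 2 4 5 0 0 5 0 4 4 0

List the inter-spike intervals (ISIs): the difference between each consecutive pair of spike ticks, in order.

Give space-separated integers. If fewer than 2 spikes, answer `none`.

Answer: 2 2 1 1 3 2 1

Derivation:
t=0: input=3 -> V=0 FIRE
t=1: input=0 -> V=0
t=2: input=3 -> V=0 FIRE
t=3: input=0 -> V=0
t=4: input=2 -> V=0 FIRE
t=5: input=4 -> V=0 FIRE
t=6: input=5 -> V=0 FIRE
t=7: input=0 -> V=0
t=8: input=0 -> V=0
t=9: input=5 -> V=0 FIRE
t=10: input=0 -> V=0
t=11: input=4 -> V=0 FIRE
t=12: input=4 -> V=0 FIRE
t=13: input=0 -> V=0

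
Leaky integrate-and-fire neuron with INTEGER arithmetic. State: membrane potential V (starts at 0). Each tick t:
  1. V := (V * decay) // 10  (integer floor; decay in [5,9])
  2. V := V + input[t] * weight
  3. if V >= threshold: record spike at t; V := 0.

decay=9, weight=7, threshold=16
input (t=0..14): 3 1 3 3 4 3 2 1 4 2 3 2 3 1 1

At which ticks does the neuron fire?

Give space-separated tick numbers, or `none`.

t=0: input=3 -> V=0 FIRE
t=1: input=1 -> V=7
t=2: input=3 -> V=0 FIRE
t=3: input=3 -> V=0 FIRE
t=4: input=4 -> V=0 FIRE
t=5: input=3 -> V=0 FIRE
t=6: input=2 -> V=14
t=7: input=1 -> V=0 FIRE
t=8: input=4 -> V=0 FIRE
t=9: input=2 -> V=14
t=10: input=3 -> V=0 FIRE
t=11: input=2 -> V=14
t=12: input=3 -> V=0 FIRE
t=13: input=1 -> V=7
t=14: input=1 -> V=13

Answer: 0 2 3 4 5 7 8 10 12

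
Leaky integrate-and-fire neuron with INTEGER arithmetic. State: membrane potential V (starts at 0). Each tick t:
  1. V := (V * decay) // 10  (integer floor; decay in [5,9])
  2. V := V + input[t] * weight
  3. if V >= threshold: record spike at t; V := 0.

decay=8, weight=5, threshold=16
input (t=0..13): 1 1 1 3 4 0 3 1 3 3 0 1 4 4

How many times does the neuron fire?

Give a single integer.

Answer: 6

Derivation:
t=0: input=1 -> V=5
t=1: input=1 -> V=9
t=2: input=1 -> V=12
t=3: input=3 -> V=0 FIRE
t=4: input=4 -> V=0 FIRE
t=5: input=0 -> V=0
t=6: input=3 -> V=15
t=7: input=1 -> V=0 FIRE
t=8: input=3 -> V=15
t=9: input=3 -> V=0 FIRE
t=10: input=0 -> V=0
t=11: input=1 -> V=5
t=12: input=4 -> V=0 FIRE
t=13: input=4 -> V=0 FIRE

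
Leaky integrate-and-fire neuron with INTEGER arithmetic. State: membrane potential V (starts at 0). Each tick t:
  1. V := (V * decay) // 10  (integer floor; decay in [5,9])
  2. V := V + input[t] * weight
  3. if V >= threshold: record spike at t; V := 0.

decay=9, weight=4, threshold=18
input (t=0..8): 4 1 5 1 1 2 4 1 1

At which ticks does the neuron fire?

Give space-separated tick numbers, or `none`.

t=0: input=4 -> V=16
t=1: input=1 -> V=0 FIRE
t=2: input=5 -> V=0 FIRE
t=3: input=1 -> V=4
t=4: input=1 -> V=7
t=5: input=2 -> V=14
t=6: input=4 -> V=0 FIRE
t=7: input=1 -> V=4
t=8: input=1 -> V=7

Answer: 1 2 6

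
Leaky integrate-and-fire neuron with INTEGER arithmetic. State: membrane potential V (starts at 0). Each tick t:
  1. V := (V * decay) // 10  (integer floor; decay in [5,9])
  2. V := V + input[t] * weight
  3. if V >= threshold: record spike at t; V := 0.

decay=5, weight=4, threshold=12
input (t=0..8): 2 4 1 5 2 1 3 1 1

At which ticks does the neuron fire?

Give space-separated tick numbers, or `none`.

Answer: 1 3 6

Derivation:
t=0: input=2 -> V=8
t=1: input=4 -> V=0 FIRE
t=2: input=1 -> V=4
t=3: input=5 -> V=0 FIRE
t=4: input=2 -> V=8
t=5: input=1 -> V=8
t=6: input=3 -> V=0 FIRE
t=7: input=1 -> V=4
t=8: input=1 -> V=6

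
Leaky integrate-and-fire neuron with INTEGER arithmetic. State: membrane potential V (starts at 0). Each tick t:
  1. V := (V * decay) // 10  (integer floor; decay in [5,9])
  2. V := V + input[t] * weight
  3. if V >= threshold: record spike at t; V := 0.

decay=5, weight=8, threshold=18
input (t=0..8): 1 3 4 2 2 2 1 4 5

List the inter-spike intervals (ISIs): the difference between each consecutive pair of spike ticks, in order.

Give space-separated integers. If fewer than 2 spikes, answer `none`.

t=0: input=1 -> V=8
t=1: input=3 -> V=0 FIRE
t=2: input=4 -> V=0 FIRE
t=3: input=2 -> V=16
t=4: input=2 -> V=0 FIRE
t=5: input=2 -> V=16
t=6: input=1 -> V=16
t=7: input=4 -> V=0 FIRE
t=8: input=5 -> V=0 FIRE

Answer: 1 2 3 1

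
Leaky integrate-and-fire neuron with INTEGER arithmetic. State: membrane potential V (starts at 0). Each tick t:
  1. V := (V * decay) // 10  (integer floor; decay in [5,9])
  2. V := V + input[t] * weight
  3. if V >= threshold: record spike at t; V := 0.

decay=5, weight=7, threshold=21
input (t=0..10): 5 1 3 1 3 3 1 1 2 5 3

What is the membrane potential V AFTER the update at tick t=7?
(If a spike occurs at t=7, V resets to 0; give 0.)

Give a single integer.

t=0: input=5 -> V=0 FIRE
t=1: input=1 -> V=7
t=2: input=3 -> V=0 FIRE
t=3: input=1 -> V=7
t=4: input=3 -> V=0 FIRE
t=5: input=3 -> V=0 FIRE
t=6: input=1 -> V=7
t=7: input=1 -> V=10
t=8: input=2 -> V=19
t=9: input=5 -> V=0 FIRE
t=10: input=3 -> V=0 FIRE

Answer: 10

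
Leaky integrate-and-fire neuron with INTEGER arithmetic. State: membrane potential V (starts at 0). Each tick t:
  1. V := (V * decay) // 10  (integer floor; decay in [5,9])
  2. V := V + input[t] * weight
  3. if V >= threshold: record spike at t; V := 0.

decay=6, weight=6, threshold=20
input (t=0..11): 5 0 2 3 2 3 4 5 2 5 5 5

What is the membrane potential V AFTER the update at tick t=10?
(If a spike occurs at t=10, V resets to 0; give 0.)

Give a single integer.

Answer: 0

Derivation:
t=0: input=5 -> V=0 FIRE
t=1: input=0 -> V=0
t=2: input=2 -> V=12
t=3: input=3 -> V=0 FIRE
t=4: input=2 -> V=12
t=5: input=3 -> V=0 FIRE
t=6: input=4 -> V=0 FIRE
t=7: input=5 -> V=0 FIRE
t=8: input=2 -> V=12
t=9: input=5 -> V=0 FIRE
t=10: input=5 -> V=0 FIRE
t=11: input=5 -> V=0 FIRE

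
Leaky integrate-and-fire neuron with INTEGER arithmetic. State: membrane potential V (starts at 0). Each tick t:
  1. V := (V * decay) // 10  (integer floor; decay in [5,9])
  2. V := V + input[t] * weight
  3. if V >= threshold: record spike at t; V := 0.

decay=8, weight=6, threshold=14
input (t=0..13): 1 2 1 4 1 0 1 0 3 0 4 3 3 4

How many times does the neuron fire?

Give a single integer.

t=0: input=1 -> V=6
t=1: input=2 -> V=0 FIRE
t=2: input=1 -> V=6
t=3: input=4 -> V=0 FIRE
t=4: input=1 -> V=6
t=5: input=0 -> V=4
t=6: input=1 -> V=9
t=7: input=0 -> V=7
t=8: input=3 -> V=0 FIRE
t=9: input=0 -> V=0
t=10: input=4 -> V=0 FIRE
t=11: input=3 -> V=0 FIRE
t=12: input=3 -> V=0 FIRE
t=13: input=4 -> V=0 FIRE

Answer: 7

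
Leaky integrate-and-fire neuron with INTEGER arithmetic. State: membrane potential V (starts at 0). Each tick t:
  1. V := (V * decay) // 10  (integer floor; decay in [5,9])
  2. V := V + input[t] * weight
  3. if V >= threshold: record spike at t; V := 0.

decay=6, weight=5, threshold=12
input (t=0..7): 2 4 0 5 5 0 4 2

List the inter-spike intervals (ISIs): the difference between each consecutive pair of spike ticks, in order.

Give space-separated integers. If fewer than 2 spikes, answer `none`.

t=0: input=2 -> V=10
t=1: input=4 -> V=0 FIRE
t=2: input=0 -> V=0
t=3: input=5 -> V=0 FIRE
t=4: input=5 -> V=0 FIRE
t=5: input=0 -> V=0
t=6: input=4 -> V=0 FIRE
t=7: input=2 -> V=10

Answer: 2 1 2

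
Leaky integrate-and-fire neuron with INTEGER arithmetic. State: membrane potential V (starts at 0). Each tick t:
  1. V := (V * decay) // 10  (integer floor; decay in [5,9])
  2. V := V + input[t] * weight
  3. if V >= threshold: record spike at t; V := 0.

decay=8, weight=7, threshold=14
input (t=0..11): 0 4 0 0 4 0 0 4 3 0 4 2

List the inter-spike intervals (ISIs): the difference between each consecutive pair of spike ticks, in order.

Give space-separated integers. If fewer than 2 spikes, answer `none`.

t=0: input=0 -> V=0
t=1: input=4 -> V=0 FIRE
t=2: input=0 -> V=0
t=3: input=0 -> V=0
t=4: input=4 -> V=0 FIRE
t=5: input=0 -> V=0
t=6: input=0 -> V=0
t=7: input=4 -> V=0 FIRE
t=8: input=3 -> V=0 FIRE
t=9: input=0 -> V=0
t=10: input=4 -> V=0 FIRE
t=11: input=2 -> V=0 FIRE

Answer: 3 3 1 2 1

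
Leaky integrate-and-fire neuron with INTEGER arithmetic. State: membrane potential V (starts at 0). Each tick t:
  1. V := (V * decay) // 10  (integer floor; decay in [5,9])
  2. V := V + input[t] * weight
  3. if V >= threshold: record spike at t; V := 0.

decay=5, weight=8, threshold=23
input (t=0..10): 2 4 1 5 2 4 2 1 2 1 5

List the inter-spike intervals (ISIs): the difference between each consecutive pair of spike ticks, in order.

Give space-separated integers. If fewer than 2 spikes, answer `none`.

Answer: 2 2 3 2

Derivation:
t=0: input=2 -> V=16
t=1: input=4 -> V=0 FIRE
t=2: input=1 -> V=8
t=3: input=5 -> V=0 FIRE
t=4: input=2 -> V=16
t=5: input=4 -> V=0 FIRE
t=6: input=2 -> V=16
t=7: input=1 -> V=16
t=8: input=2 -> V=0 FIRE
t=9: input=1 -> V=8
t=10: input=5 -> V=0 FIRE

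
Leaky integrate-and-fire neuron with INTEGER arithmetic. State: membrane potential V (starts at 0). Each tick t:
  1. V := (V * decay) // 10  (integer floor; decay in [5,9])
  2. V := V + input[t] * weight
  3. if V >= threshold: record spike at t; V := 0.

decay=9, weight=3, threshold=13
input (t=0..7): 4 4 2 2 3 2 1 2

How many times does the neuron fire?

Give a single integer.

t=0: input=4 -> V=12
t=1: input=4 -> V=0 FIRE
t=2: input=2 -> V=6
t=3: input=2 -> V=11
t=4: input=3 -> V=0 FIRE
t=5: input=2 -> V=6
t=6: input=1 -> V=8
t=7: input=2 -> V=0 FIRE

Answer: 3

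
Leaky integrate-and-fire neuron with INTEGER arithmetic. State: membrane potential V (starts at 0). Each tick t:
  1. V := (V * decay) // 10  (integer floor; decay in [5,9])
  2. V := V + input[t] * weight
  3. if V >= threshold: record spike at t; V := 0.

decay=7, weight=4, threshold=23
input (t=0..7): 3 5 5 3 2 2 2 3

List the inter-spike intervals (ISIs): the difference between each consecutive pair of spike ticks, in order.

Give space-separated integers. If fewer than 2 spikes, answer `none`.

t=0: input=3 -> V=12
t=1: input=5 -> V=0 FIRE
t=2: input=5 -> V=20
t=3: input=3 -> V=0 FIRE
t=4: input=2 -> V=8
t=5: input=2 -> V=13
t=6: input=2 -> V=17
t=7: input=3 -> V=0 FIRE

Answer: 2 4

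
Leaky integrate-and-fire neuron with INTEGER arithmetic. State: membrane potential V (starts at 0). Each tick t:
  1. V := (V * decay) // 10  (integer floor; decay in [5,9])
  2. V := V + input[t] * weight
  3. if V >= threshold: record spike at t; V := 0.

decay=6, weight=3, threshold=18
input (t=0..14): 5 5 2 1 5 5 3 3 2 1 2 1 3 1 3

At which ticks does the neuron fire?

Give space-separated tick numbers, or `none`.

Answer: 1 4 6

Derivation:
t=0: input=5 -> V=15
t=1: input=5 -> V=0 FIRE
t=2: input=2 -> V=6
t=3: input=1 -> V=6
t=4: input=5 -> V=0 FIRE
t=5: input=5 -> V=15
t=6: input=3 -> V=0 FIRE
t=7: input=3 -> V=9
t=8: input=2 -> V=11
t=9: input=1 -> V=9
t=10: input=2 -> V=11
t=11: input=1 -> V=9
t=12: input=3 -> V=14
t=13: input=1 -> V=11
t=14: input=3 -> V=15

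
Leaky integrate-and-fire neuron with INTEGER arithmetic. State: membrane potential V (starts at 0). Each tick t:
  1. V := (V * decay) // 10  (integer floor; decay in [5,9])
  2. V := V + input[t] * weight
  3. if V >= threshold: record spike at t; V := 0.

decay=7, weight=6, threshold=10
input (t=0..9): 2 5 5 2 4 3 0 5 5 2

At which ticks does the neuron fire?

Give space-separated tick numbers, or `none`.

t=0: input=2 -> V=0 FIRE
t=1: input=5 -> V=0 FIRE
t=2: input=5 -> V=0 FIRE
t=3: input=2 -> V=0 FIRE
t=4: input=4 -> V=0 FIRE
t=5: input=3 -> V=0 FIRE
t=6: input=0 -> V=0
t=7: input=5 -> V=0 FIRE
t=8: input=5 -> V=0 FIRE
t=9: input=2 -> V=0 FIRE

Answer: 0 1 2 3 4 5 7 8 9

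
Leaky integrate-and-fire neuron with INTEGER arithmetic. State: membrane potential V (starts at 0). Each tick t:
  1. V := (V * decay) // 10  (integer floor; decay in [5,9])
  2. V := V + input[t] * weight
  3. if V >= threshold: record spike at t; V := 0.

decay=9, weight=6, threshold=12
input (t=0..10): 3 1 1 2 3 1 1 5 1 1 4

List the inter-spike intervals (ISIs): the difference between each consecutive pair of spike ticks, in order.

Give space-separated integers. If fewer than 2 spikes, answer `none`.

Answer: 3 1 3 3

Derivation:
t=0: input=3 -> V=0 FIRE
t=1: input=1 -> V=6
t=2: input=1 -> V=11
t=3: input=2 -> V=0 FIRE
t=4: input=3 -> V=0 FIRE
t=5: input=1 -> V=6
t=6: input=1 -> V=11
t=7: input=5 -> V=0 FIRE
t=8: input=1 -> V=6
t=9: input=1 -> V=11
t=10: input=4 -> V=0 FIRE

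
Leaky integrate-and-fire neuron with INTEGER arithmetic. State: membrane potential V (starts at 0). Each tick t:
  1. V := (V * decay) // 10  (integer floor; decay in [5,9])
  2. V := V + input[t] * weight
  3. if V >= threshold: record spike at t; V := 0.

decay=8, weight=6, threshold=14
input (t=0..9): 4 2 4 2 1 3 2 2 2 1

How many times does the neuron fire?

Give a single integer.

t=0: input=4 -> V=0 FIRE
t=1: input=2 -> V=12
t=2: input=4 -> V=0 FIRE
t=3: input=2 -> V=12
t=4: input=1 -> V=0 FIRE
t=5: input=3 -> V=0 FIRE
t=6: input=2 -> V=12
t=7: input=2 -> V=0 FIRE
t=8: input=2 -> V=12
t=9: input=1 -> V=0 FIRE

Answer: 6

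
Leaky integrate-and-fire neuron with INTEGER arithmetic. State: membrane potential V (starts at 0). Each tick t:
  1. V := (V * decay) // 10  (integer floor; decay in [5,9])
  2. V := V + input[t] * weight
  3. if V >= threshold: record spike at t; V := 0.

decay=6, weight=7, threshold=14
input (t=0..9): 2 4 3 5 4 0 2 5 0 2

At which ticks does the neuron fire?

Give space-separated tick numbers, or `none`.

Answer: 0 1 2 3 4 6 7 9

Derivation:
t=0: input=2 -> V=0 FIRE
t=1: input=4 -> V=0 FIRE
t=2: input=3 -> V=0 FIRE
t=3: input=5 -> V=0 FIRE
t=4: input=4 -> V=0 FIRE
t=5: input=0 -> V=0
t=6: input=2 -> V=0 FIRE
t=7: input=5 -> V=0 FIRE
t=8: input=0 -> V=0
t=9: input=2 -> V=0 FIRE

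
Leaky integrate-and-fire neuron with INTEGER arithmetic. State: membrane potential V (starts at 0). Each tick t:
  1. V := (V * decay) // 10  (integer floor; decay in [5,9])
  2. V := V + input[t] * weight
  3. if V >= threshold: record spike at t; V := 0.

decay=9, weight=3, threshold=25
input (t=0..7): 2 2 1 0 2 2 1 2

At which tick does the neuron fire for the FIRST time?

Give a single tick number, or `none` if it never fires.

t=0: input=2 -> V=6
t=1: input=2 -> V=11
t=2: input=1 -> V=12
t=3: input=0 -> V=10
t=4: input=2 -> V=15
t=5: input=2 -> V=19
t=6: input=1 -> V=20
t=7: input=2 -> V=24

Answer: none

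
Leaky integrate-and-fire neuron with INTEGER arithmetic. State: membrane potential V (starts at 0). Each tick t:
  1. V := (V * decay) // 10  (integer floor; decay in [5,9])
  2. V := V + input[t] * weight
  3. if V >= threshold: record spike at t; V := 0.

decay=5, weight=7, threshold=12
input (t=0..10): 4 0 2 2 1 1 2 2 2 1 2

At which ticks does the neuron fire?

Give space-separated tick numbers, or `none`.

t=0: input=4 -> V=0 FIRE
t=1: input=0 -> V=0
t=2: input=2 -> V=0 FIRE
t=3: input=2 -> V=0 FIRE
t=4: input=1 -> V=7
t=5: input=1 -> V=10
t=6: input=2 -> V=0 FIRE
t=7: input=2 -> V=0 FIRE
t=8: input=2 -> V=0 FIRE
t=9: input=1 -> V=7
t=10: input=2 -> V=0 FIRE

Answer: 0 2 3 6 7 8 10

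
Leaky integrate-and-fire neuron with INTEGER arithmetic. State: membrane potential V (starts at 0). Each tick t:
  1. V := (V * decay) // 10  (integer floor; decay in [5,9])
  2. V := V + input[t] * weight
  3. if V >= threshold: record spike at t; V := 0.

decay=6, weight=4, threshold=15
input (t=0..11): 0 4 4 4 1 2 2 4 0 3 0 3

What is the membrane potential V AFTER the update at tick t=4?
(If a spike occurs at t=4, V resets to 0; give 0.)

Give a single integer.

t=0: input=0 -> V=0
t=1: input=4 -> V=0 FIRE
t=2: input=4 -> V=0 FIRE
t=3: input=4 -> V=0 FIRE
t=4: input=1 -> V=4
t=5: input=2 -> V=10
t=6: input=2 -> V=14
t=7: input=4 -> V=0 FIRE
t=8: input=0 -> V=0
t=9: input=3 -> V=12
t=10: input=0 -> V=7
t=11: input=3 -> V=0 FIRE

Answer: 4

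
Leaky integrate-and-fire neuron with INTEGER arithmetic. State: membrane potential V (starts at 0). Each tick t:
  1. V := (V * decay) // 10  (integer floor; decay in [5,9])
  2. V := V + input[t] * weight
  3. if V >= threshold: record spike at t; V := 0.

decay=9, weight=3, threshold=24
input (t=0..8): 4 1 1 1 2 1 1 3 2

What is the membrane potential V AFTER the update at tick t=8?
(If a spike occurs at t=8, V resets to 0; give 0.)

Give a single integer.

t=0: input=4 -> V=12
t=1: input=1 -> V=13
t=2: input=1 -> V=14
t=3: input=1 -> V=15
t=4: input=2 -> V=19
t=5: input=1 -> V=20
t=6: input=1 -> V=21
t=7: input=3 -> V=0 FIRE
t=8: input=2 -> V=6

Answer: 6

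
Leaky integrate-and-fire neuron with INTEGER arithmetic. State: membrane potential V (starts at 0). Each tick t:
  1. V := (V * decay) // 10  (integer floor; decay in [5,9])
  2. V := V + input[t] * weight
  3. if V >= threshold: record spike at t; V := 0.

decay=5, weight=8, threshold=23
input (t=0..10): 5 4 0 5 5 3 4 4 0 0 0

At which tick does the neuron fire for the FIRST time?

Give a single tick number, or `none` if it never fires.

t=0: input=5 -> V=0 FIRE
t=1: input=4 -> V=0 FIRE
t=2: input=0 -> V=0
t=3: input=5 -> V=0 FIRE
t=4: input=5 -> V=0 FIRE
t=5: input=3 -> V=0 FIRE
t=6: input=4 -> V=0 FIRE
t=7: input=4 -> V=0 FIRE
t=8: input=0 -> V=0
t=9: input=0 -> V=0
t=10: input=0 -> V=0

Answer: 0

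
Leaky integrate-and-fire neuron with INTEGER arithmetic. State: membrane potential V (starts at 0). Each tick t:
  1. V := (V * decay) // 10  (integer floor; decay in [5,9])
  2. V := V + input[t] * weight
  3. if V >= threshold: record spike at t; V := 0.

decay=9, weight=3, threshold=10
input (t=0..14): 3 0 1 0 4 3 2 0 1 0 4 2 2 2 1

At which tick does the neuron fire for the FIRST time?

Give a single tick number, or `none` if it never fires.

t=0: input=3 -> V=9
t=1: input=0 -> V=8
t=2: input=1 -> V=0 FIRE
t=3: input=0 -> V=0
t=4: input=4 -> V=0 FIRE
t=5: input=3 -> V=9
t=6: input=2 -> V=0 FIRE
t=7: input=0 -> V=0
t=8: input=1 -> V=3
t=9: input=0 -> V=2
t=10: input=4 -> V=0 FIRE
t=11: input=2 -> V=6
t=12: input=2 -> V=0 FIRE
t=13: input=2 -> V=6
t=14: input=1 -> V=8

Answer: 2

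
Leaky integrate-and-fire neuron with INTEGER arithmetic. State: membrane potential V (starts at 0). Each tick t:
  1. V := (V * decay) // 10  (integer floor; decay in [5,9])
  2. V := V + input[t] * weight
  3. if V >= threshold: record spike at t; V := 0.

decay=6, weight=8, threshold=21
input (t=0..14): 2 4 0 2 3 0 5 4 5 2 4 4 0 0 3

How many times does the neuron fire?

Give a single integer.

t=0: input=2 -> V=16
t=1: input=4 -> V=0 FIRE
t=2: input=0 -> V=0
t=3: input=2 -> V=16
t=4: input=3 -> V=0 FIRE
t=5: input=0 -> V=0
t=6: input=5 -> V=0 FIRE
t=7: input=4 -> V=0 FIRE
t=8: input=5 -> V=0 FIRE
t=9: input=2 -> V=16
t=10: input=4 -> V=0 FIRE
t=11: input=4 -> V=0 FIRE
t=12: input=0 -> V=0
t=13: input=0 -> V=0
t=14: input=3 -> V=0 FIRE

Answer: 8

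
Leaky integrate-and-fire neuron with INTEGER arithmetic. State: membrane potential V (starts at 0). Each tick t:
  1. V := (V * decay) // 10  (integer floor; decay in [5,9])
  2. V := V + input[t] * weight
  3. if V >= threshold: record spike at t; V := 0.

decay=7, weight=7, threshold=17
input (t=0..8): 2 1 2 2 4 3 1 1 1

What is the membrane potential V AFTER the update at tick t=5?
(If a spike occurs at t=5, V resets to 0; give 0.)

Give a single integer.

Answer: 0

Derivation:
t=0: input=2 -> V=14
t=1: input=1 -> V=16
t=2: input=2 -> V=0 FIRE
t=3: input=2 -> V=14
t=4: input=4 -> V=0 FIRE
t=5: input=3 -> V=0 FIRE
t=6: input=1 -> V=7
t=7: input=1 -> V=11
t=8: input=1 -> V=14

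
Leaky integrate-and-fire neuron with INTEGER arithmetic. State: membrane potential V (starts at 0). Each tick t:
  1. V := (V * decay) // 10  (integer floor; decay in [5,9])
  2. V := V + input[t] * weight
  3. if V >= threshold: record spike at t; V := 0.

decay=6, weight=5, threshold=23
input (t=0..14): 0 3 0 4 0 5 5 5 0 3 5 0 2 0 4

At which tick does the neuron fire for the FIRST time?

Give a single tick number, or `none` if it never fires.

t=0: input=0 -> V=0
t=1: input=3 -> V=15
t=2: input=0 -> V=9
t=3: input=4 -> V=0 FIRE
t=4: input=0 -> V=0
t=5: input=5 -> V=0 FIRE
t=6: input=5 -> V=0 FIRE
t=7: input=5 -> V=0 FIRE
t=8: input=0 -> V=0
t=9: input=3 -> V=15
t=10: input=5 -> V=0 FIRE
t=11: input=0 -> V=0
t=12: input=2 -> V=10
t=13: input=0 -> V=6
t=14: input=4 -> V=0 FIRE

Answer: 3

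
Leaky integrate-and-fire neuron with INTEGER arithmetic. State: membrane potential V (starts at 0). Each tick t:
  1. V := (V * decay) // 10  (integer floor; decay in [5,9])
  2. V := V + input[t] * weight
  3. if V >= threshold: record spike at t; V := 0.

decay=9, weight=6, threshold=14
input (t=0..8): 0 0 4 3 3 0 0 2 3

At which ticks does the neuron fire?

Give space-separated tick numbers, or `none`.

t=0: input=0 -> V=0
t=1: input=0 -> V=0
t=2: input=4 -> V=0 FIRE
t=3: input=3 -> V=0 FIRE
t=4: input=3 -> V=0 FIRE
t=5: input=0 -> V=0
t=6: input=0 -> V=0
t=7: input=2 -> V=12
t=8: input=3 -> V=0 FIRE

Answer: 2 3 4 8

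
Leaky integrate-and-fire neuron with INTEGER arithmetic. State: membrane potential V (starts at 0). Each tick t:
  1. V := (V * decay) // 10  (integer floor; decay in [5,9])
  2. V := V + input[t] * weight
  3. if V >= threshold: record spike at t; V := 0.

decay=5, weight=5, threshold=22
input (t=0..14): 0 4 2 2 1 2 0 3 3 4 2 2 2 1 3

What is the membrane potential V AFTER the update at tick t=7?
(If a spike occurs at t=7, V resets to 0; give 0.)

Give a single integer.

t=0: input=0 -> V=0
t=1: input=4 -> V=20
t=2: input=2 -> V=20
t=3: input=2 -> V=20
t=4: input=1 -> V=15
t=5: input=2 -> V=17
t=6: input=0 -> V=8
t=7: input=3 -> V=19
t=8: input=3 -> V=0 FIRE
t=9: input=4 -> V=20
t=10: input=2 -> V=20
t=11: input=2 -> V=20
t=12: input=2 -> V=20
t=13: input=1 -> V=15
t=14: input=3 -> V=0 FIRE

Answer: 19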